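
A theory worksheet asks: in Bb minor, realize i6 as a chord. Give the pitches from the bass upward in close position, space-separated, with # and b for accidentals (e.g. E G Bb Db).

In Bb minor, the tonic is Bb, and the diatonic chord built there is a minor triad.
That chord is spelled Bb-Db-F.
With the 6 figure the chord is in first inversion; from the bass Db upward in close position it reads Db-F-Bb.

Db F Bb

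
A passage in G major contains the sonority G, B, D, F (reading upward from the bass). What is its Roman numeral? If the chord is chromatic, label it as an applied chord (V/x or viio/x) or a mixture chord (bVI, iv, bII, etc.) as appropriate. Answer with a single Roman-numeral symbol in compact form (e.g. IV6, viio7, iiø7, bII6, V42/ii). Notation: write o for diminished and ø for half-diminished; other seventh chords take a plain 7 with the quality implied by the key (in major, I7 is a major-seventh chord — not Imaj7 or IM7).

V7/IV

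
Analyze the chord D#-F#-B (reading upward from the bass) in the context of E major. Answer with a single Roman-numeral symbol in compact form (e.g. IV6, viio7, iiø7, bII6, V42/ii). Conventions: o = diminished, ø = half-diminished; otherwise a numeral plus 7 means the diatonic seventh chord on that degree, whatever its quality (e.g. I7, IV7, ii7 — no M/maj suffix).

Stacked in thirds the chord is B-D#-F#: a major triad on B.
In E major, B is the dominant; the diatonic major triad there is V.
With D# in the bass the chord is in first inversion, so the figured bass is 6.

V6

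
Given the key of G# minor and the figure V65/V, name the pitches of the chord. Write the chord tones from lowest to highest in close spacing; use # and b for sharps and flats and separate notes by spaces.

C## E# G# A#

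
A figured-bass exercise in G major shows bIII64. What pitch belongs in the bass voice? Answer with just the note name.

F

bIII in G major has root Bb; the chord is Bb-D-F.
The figure 64 means second inversion — the fifth is in the bass.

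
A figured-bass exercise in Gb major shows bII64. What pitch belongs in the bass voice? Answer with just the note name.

bII in Gb major has root Abb; the chord is Abb-Cb-Ebb.
The figure 64 means second inversion — the fifth is in the bass.

Ebb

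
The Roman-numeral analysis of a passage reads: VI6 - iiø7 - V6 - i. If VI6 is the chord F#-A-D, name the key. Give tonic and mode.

F# minor

VI6 is given as F#-A-D — a major triad with root D.
If D is scale degree 6 and the mode makes that degree carry a major triad, the tonic is F# and the mode is minor.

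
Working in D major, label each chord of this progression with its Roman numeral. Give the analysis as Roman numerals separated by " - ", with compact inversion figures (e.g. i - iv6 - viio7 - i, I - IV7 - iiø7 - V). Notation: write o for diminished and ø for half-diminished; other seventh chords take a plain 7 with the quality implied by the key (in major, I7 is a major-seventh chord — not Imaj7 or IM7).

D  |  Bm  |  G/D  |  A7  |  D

D has root D, degree 1 in D major, so I.
Bm: minor triad on B = scale degree 6 → vi.
G/D has root G, degree 4 in D major, so IV64.
A7: root A is the dominant; dominant seventh chord there is V7.
D: root D is the tonic; major triad there is I.

I - vi - IV64 - V7 - I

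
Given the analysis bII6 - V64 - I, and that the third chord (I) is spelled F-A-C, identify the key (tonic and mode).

The anchor chord is a major triad on F, labeled I.
If F is scale degree 1 and the mode makes that degree carry a major triad, the tonic is F and the mode is major.

F major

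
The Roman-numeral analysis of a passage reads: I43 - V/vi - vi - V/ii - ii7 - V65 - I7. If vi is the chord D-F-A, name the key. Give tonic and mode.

F major

vi is given as D-F-A — a minor triad with root D.
If D is scale degree 6 and the mode makes that degree carry a minor triad, the tonic is F and the mode is major.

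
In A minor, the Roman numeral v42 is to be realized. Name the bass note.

D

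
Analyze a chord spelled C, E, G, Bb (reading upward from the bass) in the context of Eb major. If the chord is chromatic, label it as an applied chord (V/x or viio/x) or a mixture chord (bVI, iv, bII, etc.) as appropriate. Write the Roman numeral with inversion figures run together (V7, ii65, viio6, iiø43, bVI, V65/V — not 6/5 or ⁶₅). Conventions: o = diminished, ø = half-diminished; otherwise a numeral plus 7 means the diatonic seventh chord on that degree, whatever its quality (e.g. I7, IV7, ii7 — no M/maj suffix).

V7/ii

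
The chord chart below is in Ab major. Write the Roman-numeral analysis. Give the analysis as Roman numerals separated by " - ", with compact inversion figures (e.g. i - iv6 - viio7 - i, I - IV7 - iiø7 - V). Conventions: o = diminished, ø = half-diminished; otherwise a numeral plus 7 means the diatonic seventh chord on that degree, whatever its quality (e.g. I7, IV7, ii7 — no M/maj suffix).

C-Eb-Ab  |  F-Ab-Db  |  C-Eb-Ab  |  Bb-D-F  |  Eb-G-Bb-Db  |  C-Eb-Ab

C-Eb-Ab has root Ab, degree 1 in Ab major, so I6.
F-Ab-Db: root Db is the subdominant; major triad there is IV6.
C-Eb-Ab has root Ab, degree 1 in Ab major, so I6.
Bb-D-F: a major triad on Bb, the applied dominant of V → V/V.
Eb-G-Bb-Db: root Eb is the dominant; dominant seventh chord there is V7.
C-Eb-Ab: root Ab is the tonic; major triad there is I6.

I6 - IV6 - I6 - V/V - V7 - I6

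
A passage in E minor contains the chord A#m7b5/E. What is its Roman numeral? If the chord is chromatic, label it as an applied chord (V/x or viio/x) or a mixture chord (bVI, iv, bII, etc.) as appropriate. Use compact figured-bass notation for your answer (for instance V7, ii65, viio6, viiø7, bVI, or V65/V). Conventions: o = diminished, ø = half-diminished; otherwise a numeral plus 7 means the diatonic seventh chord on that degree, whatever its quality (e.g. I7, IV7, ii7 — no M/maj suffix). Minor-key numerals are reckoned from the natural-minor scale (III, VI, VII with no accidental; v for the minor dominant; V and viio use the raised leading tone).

The pitches A#-C#-E-G# form a half-diminished seventh chord rooted on A#.
A# sits a half step below B (V in E minor); a diminished chord there is the applied leading-tone chord of V.
With E in the bass the chord is in second inversion, so the figured bass is 43.

viiø43/V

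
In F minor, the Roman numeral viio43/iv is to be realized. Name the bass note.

Eb

The applied chord viio43/iv is rooted on A: A-C-Eb-Gb.
The figure 43 means second inversion — the fifth is in the bass.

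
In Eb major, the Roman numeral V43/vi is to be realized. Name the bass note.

D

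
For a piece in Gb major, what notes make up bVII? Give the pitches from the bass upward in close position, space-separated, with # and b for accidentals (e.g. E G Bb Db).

bVII is a major triad on the lowered seventh degree (the subtonic), borrowed from the parallel minor. In Gb major that root is Fb.
So the chord is Fb-Ab-Cb, a major triad.

Fb Ab Cb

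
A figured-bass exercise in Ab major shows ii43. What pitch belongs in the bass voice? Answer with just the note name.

ii in Ab major has root Bb; the chord is Bb-Db-F-Ab.
The figure 43 means second inversion — the fifth is in the bass.

F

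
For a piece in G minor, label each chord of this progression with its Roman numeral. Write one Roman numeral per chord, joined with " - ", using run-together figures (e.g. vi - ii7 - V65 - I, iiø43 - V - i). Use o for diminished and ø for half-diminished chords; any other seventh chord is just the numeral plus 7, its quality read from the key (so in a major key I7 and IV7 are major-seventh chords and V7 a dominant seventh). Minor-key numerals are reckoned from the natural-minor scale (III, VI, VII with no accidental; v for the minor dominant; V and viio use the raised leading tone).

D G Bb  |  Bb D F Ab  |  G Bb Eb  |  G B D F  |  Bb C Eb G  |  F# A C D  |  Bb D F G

i64 - V7/VI - VI6 - V7/iv - iv42 - V65 - i65

D-G-Bb: minor triad on G = scale degree 1 → i64.
Bb-D-F-Ab: chromatic; Bb is V of VI, so V7/VI.
G-Bb-Eb: root Eb is the submediant; major triad there is VI6.
G-B-D-F: a dominant seventh chord on G, the applied dominant of iv → V7/iv.
Bb-C-Eb-G: minor seventh chord on C = scale degree 4 → iv42.
F#-A-C-D: dominant seventh chord on D = scale degree 5 → V65.
Bb-D-F-G has root G, degree 1 in G minor, so i65.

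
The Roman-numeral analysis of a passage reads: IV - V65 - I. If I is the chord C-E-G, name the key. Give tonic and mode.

C major

I is given as C-E-G — a major triad with root C.
If C is scale degree 1 and the mode makes that degree carry a major triad, the tonic is C and the mode is major.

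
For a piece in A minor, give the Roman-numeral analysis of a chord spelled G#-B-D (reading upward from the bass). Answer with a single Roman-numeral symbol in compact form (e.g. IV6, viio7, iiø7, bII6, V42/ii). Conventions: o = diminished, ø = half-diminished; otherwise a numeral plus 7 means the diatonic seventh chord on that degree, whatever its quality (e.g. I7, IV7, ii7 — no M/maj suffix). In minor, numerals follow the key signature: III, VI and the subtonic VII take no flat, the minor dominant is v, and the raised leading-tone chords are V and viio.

Stacked in thirds the chord is G#-B-D: a diminished triad on G#.
In A minor, G# is the leading tone; the diatonic diminished triad there is viio.

viio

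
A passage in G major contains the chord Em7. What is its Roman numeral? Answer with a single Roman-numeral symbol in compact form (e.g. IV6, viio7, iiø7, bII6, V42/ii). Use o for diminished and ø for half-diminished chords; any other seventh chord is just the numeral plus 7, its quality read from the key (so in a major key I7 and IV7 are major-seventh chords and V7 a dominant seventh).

vi7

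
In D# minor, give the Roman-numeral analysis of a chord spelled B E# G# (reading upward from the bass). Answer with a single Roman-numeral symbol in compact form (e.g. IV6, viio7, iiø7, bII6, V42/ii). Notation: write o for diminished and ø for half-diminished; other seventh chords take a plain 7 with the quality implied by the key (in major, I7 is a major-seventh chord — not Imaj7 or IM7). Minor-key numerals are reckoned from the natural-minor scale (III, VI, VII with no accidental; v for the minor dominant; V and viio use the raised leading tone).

iio64

Stacked in thirds the chord is E#-G#-B: a diminished triad on E#.
In D# minor, E# is the supertonic; the diatonic diminished triad there is iio.
With B in the bass the chord is in second inversion, so the figured bass is 64.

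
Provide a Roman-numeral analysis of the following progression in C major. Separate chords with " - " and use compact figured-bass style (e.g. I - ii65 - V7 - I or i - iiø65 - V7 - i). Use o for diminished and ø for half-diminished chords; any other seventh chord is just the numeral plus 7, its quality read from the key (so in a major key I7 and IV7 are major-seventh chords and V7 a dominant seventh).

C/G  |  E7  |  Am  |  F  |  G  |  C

C/G: major triad on C = scale degree 1 → I64.
E7 is the secondary dominant of vi (dominant seventh chord on E): V7/vi.
Am: minor triad on A = scale degree 6 → vi.
F: major triad on F = scale degree 4 → IV.
G: root G is the dominant; major triad there is V.
C: major triad on C = scale degree 1 → I.

I64 - V7/vi - vi - IV - V - I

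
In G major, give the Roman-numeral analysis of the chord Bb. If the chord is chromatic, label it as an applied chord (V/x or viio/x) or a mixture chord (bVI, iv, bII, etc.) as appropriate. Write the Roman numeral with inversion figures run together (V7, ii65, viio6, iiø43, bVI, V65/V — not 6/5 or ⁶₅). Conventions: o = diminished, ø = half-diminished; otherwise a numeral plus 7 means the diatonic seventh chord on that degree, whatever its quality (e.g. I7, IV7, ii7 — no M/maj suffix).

The pitches Bb-D-F form a major triad rooted on Bb.
Bb is the lowered third degree of G major (diatonic 3 would be B). This is a major triad on the lowered third degree, borrowed from the parallel minor.

bIII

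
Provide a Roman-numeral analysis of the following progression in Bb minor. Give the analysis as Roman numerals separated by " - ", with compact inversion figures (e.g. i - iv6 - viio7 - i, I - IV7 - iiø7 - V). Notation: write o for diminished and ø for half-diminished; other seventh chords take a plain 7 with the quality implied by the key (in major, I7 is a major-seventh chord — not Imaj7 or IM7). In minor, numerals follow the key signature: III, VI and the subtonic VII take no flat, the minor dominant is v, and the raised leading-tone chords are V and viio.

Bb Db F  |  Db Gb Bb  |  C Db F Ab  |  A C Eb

i - VI64 - III42 - viio

Bb-Db-F has root Bb, degree 1 in Bb minor, so i.
Db-Gb-Bb: major triad on Gb = scale degree 6 → VI64.
C-Db-F-Ab: major seventh chord on Db = scale degree 3 → III42.
A-C-Eb: root A is the leading tone; diminished triad there is viio.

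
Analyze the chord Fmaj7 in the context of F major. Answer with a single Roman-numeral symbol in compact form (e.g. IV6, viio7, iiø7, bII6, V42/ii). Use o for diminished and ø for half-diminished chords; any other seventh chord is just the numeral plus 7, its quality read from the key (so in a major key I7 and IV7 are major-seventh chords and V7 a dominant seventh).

I7

Stacked in thirds the chord is F-A-C-E: a major seventh chord on F.
In F major, F is the tonic; the diatonic major seventh chord there is I7.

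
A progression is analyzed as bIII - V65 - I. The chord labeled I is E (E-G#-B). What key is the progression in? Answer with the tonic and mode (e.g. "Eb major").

The chord E is a major triad rooted on E; its label is I.
If E is scale degree 1 and the mode makes that degree carry a major triad, the tonic is E and the mode is major.

E major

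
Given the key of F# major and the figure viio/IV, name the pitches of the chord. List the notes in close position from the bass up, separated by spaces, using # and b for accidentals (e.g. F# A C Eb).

The slash marks an applied leading-tone chord: viio of IV. In F# major, IV is B, so the leading tone to it is A#, a half step below.
Building a diminished triad on A# gives A#-C#-E.

A# C# E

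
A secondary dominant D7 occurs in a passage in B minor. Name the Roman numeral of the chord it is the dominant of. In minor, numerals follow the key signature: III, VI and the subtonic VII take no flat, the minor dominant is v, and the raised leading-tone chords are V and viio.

VI

The chord is a dominant seventh chord on D.
A dominant resolves down a perfect fifth: D → G. In B minor, G is scale degree 6, i.e. VI.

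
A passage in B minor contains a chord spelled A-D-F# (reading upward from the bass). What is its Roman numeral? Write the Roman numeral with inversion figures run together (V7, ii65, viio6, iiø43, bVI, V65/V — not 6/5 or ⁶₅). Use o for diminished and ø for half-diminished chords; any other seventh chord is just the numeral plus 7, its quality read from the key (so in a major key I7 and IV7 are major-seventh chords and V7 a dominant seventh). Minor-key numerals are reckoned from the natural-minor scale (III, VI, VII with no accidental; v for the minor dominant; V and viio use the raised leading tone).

III64

Stacked in thirds the chord is D-F#-A: a major triad on D.
In B minor, D is the mediant; the diatonic major triad there is III.
With A in the bass the chord is in second inversion, so the figured bass is 64.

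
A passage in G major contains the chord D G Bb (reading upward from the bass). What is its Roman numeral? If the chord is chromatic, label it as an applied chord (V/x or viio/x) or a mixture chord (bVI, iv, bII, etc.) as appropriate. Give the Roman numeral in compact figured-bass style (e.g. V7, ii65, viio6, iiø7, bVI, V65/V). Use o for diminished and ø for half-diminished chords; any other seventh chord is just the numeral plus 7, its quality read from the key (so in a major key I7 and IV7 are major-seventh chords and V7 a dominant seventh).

i64

Stacked in thirds the chord is G-Bb-D: a minor triad on G.
G is the first degree of G major. This is the minor tonic, borrowed from the parallel minor.
With D in the bass the chord is in second inversion, so the figured bass is 64.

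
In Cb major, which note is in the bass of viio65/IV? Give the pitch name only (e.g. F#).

The applied chord viio65/IV is rooted on Eb: Eb-Gb-Bbb-Dbb.
The figure 65 means first inversion — the third is in the bass.

Gb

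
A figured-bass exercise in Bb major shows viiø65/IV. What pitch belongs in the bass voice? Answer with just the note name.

F

The applied chord viiø65/IV is rooted on D: D-F-Ab-C.
The figure 65 means first inversion — the third is in the bass.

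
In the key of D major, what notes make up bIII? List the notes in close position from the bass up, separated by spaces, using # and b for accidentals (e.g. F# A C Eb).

F A C

Scale degree 3 in D major is F#; lowering it a half step gives F. bIII is a major triad on the lowered third degree, borrowed from the parallel minor.
So the chord is F-A-C, a major triad.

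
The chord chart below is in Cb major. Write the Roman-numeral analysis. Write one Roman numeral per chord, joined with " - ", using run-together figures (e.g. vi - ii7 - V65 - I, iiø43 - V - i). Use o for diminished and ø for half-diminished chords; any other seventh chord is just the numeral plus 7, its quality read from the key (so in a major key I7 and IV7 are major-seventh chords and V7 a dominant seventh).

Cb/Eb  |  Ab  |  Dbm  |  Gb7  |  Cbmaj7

Cb/Eb has root Cb, degree 1 in Cb major, so I6.
Ab: a major triad on Ab, the applied dominant of ii → V/ii.
Dbm has root Db, degree 2 in Cb major, so ii.
Gb7: root Gb is the dominant; dominant seventh chord there is V7.
Cbmaj7 has root Cb, degree 1 in Cb major, so I7.

I6 - V/ii - ii - V7 - I7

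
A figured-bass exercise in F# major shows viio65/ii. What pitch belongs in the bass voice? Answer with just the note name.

The applied chord viio65/ii is rooted on F##: F##-A#-C#-E.
The figure 65 means first inversion — the third is in the bass.

A#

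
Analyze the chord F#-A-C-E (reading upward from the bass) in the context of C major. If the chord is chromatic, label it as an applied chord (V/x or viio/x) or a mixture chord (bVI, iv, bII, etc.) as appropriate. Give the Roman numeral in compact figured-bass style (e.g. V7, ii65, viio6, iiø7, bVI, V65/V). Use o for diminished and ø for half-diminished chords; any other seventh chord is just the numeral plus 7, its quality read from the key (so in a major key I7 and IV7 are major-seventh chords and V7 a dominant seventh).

Stacked in thirds the chord is F#-A-C-E: a half-diminished seventh chord on F#.
F# sits a half step below G (V in C major); a diminished chord there is the applied leading-tone chord of V.

viiø7/V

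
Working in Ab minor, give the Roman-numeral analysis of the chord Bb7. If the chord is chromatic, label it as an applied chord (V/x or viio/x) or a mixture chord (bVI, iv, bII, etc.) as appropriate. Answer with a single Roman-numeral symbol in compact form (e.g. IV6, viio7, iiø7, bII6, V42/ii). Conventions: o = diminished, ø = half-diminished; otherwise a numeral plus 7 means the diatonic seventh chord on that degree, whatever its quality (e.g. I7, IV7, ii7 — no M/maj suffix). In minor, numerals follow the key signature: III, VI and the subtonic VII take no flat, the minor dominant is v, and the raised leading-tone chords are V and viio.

V7/V

The pitches Bb-D-F-Ab form a dominant seventh chord rooted on Bb.
Bb is not a diatonic chord root with this quality in Ab minor, but it lies a perfect fifth above Eb (V), so the chord functions as an applied dominant of V.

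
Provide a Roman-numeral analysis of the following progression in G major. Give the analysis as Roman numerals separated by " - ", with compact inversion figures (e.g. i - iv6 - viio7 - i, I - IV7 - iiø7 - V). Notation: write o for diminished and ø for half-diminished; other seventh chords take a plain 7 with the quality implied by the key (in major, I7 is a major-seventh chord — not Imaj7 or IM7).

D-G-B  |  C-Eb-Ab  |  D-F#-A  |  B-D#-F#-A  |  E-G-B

D-G-B has root G, degree 1 in G major, so I64.
C-Eb-Ab: Ab with this quality isn't in the key; a major triad on b2 is the Neapolitan sixth, bII6 (third, C, in the bass — hence the 6).
D-F#-A: root D is the dominant; major triad there is V.
B-D#-F#-A is the secondary dominant of vi (dominant seventh chord on B): V7/vi.
E-G-B: minor triad on E = scale degree 6 → vi.

I64 - bII6 - V - V7/vi - vi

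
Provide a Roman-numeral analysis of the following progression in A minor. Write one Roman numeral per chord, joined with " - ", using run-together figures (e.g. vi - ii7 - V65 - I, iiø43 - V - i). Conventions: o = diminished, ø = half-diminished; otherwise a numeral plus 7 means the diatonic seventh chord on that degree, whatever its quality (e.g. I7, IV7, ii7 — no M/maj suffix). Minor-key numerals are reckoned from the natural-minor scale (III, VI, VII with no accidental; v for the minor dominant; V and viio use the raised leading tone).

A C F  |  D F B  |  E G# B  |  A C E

VI6 - iio6 - V - i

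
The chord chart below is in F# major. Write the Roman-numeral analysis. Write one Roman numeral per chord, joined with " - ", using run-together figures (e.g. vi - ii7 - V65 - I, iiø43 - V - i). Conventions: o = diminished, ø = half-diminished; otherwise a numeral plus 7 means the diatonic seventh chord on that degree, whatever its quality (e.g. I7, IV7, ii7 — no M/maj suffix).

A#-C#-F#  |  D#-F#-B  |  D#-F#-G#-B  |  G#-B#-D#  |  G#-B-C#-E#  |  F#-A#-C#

A#-C#-F# has root F#, degree 1 in F# major, so I6.
D#-F#-B has root B, degree 4 in F# major, so IV6.
D#-F#-G#-B: minor seventh chord on G# = scale degree 2 → ii43.
G#-B#-D#: a major triad on G#, the applied dominant of V → V/V.
G#-B-C#-E#: root C# is the dominant; dominant seventh chord there is V43.
F#-A#-C#: major triad on F# = scale degree 1 → I.

I6 - IV6 - ii43 - V/V - V43 - I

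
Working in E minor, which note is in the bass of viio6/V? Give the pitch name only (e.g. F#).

The applied chord viio6/V is rooted on A#: A#-C#-E.
The figure 6 means first inversion — the third is in the bass.

C#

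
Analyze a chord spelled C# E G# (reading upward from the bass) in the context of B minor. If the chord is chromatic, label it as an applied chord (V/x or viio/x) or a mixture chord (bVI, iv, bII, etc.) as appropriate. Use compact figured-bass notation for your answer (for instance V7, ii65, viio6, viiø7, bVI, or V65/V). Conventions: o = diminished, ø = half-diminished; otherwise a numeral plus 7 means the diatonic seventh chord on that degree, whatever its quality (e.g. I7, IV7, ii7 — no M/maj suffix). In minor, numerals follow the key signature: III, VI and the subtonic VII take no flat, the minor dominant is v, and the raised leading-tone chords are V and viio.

Stacked in thirds the chord is C#-E-G#: a minor triad on C#.
C# is the second degree of B minor. This is the minor supertonic, borrowed from the parallel major (the Dorian ii).

ii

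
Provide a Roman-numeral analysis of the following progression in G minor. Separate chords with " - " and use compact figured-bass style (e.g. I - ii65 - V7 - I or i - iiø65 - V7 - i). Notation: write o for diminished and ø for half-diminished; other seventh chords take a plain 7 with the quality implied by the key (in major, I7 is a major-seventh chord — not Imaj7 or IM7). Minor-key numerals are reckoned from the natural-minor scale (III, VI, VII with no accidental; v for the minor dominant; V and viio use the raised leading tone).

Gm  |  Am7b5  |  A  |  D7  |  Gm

Gm has root G, degree 1 in G minor, so i.
Am7b5 has root A, degree 2 in G minor, so iiø7.
A: chromatic; A is V of V, so V/V.
D7 has root D, degree 5 in G minor, so V7.
Gm: root G is the tonic; minor triad there is i.

i - iiø7 - V/V - V7 - i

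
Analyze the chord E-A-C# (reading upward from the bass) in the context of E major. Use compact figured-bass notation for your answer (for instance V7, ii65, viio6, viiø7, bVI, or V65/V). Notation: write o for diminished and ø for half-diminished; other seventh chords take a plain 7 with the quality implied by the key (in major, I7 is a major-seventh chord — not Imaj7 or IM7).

IV64

The pitches A-C#-E form a major triad rooted on A.
In E major, A is the subdominant; the diatonic major triad there is IV.
With E in the bass the chord is in second inversion, so the figured bass is 64.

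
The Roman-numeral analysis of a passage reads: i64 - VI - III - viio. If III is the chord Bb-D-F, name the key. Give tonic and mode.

The anchor chord is a major triad on Bb, labeled III.
III on Bb implies Bb is the mediant; that puts the tonic at G, and the uppercase numeral fits minor mode.

G minor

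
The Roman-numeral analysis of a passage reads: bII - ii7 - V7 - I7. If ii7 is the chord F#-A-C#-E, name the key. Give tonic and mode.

E major

The anchor chord is a minor seventh chord on F#, labeled ii7.
ii7 on F# implies F# is the supertonic; that puts the tonic at E, and the lowercase numeral fits major mode.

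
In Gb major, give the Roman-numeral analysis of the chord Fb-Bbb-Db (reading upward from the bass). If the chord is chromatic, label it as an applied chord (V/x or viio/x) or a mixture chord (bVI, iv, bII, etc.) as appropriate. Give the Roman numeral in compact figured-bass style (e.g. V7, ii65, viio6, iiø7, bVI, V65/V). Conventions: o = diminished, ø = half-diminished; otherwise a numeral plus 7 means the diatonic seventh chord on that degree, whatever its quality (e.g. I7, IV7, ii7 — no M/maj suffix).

bIII64

The pitches Bbb-Db-Fb form a major triad rooted on Bbb.
Bbb is the lowered third degree of Gb major (diatonic 3 would be Bb). This is a major triad on the lowered third degree, borrowed from the parallel minor.
With Fb in the bass the chord is in second inversion, so the figured bass is 64.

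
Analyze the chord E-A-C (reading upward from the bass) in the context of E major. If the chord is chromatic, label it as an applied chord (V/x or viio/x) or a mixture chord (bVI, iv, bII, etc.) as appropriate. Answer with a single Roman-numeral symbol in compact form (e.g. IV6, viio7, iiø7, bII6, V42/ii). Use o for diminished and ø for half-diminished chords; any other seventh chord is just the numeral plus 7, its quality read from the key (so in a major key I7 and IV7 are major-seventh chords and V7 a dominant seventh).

iv64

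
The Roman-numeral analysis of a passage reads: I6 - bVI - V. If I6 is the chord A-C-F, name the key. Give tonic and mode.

I6 is given as A-C-F — a major triad with root F.
If F is scale degree 1 and the mode makes that degree carry a major triad, the tonic is F and the mode is major.

F major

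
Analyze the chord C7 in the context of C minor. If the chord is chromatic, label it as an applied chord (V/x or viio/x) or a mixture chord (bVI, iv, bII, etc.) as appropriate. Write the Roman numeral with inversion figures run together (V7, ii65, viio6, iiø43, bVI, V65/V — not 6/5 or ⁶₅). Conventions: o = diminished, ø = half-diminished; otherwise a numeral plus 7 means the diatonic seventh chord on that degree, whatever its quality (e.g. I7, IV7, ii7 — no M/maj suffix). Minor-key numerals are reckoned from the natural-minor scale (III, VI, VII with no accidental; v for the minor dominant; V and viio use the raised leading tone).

The pitches C-E-G-Bb form a dominant seventh chord rooted on C.
C is not a diatonic chord root with this quality in C minor, but it lies a perfect fifth above F (iv), so the chord functions as an applied dominant of iv.

V7/iv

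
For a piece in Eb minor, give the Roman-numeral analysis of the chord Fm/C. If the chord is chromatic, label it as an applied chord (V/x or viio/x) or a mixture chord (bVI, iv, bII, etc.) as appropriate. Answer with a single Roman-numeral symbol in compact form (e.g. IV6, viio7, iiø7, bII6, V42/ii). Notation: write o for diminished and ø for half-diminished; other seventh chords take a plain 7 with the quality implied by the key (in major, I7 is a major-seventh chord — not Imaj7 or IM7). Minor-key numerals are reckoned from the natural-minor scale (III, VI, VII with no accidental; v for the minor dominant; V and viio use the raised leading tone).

ii64

Stacked in thirds the chord is F-Ab-C: a minor triad on F.
F is the second degree of Eb minor. This is the minor supertonic, borrowed from the parallel major (the Dorian ii).
With C in the bass the chord is in second inversion, so the figured bass is 64.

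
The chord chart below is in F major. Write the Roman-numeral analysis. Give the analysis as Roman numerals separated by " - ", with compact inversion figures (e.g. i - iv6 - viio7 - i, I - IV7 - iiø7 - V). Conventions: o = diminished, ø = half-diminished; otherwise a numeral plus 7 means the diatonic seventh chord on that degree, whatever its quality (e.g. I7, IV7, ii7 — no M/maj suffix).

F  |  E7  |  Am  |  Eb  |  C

I - V7/iii - iii - bVII - V

F: root F is the tonic; major triad there is I.
E7: a dominant seventh chord on E, the applied dominant of iii → V7/iii.
Am has root A, degree 3 in F major, so iii.
Eb is non-diatonic — bVII, a mixture chord from F minor.
C has root C, degree 5 in F major, so V.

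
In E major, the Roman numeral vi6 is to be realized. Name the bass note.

E

vi in E major has root C#; the chord is C#-E-G#.
The figure 6 means first inversion — the third is in the bass.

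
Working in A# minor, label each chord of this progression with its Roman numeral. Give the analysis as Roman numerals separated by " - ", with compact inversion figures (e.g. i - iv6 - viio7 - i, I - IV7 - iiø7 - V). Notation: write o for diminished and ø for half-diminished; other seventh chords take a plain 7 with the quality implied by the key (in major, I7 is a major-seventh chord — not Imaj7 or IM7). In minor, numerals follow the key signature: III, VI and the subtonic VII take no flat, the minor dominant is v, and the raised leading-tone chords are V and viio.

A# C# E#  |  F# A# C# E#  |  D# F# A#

i - VI7 - iv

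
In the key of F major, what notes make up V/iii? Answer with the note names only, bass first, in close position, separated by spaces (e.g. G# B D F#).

E G# B

The slash means an applied dominant: we want the dominant of iii. In F major, iii is A minor, and its dominant is built on E.
Building a major triad on E gives E-G#-B.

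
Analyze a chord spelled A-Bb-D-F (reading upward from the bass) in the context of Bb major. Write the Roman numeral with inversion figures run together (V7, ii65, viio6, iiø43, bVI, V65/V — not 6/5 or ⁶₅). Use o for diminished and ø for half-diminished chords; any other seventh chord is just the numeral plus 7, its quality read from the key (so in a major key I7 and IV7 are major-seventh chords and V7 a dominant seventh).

I42

The pitches Bb-D-F-A form a major seventh chord rooted on Bb.
Bb is scale degree 1 in Bb major, and a major seventh chord on that degree is written I7.
With A in the bass the chord is in third inversion, so the figured bass is 42.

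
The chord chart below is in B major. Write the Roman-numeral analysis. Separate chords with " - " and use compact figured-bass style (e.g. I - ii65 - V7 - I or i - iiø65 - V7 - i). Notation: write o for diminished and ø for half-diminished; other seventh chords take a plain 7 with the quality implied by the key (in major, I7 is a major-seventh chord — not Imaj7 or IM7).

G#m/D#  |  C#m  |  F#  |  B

vi64 - ii - V - I

G#m/D# has root G#, degree 6 in B major, so vi64.
C#m has root C#, degree 2 in B major, so ii.
F#: root F# is the dominant; major triad there is V.
B has root B, degree 1 in B major, so I.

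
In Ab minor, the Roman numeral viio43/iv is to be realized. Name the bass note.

Gb

The applied chord viio43/iv is rooted on C: C-Eb-Gb-Bbb.
The figure 43 means second inversion — the fifth is in the bass.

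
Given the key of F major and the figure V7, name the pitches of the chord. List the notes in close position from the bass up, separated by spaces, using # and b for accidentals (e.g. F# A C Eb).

In F major, the fifth degree is C, and the diatonic chord built there is a dominant seventh chord.
That chord is spelled C-E-G-Bb.

C E G Bb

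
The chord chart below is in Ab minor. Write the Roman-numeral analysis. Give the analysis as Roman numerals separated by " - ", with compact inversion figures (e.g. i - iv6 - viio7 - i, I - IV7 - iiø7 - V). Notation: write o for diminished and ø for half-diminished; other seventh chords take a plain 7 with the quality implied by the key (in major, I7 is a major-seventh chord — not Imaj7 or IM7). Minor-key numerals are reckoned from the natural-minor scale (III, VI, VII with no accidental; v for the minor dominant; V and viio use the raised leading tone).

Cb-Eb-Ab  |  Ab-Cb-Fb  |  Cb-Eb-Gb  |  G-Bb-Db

Cb-Eb-Ab: root Ab is the tonic; minor triad there is i6.
Ab-Cb-Fb: root Fb is the submediant; major triad there is VI6.
Cb-Eb-Gb: major triad on Cb = scale degree 3 → III.
G-Bb-Db has root G, degree 7 in Ab minor, so viio.

i6 - VI6 - III - viio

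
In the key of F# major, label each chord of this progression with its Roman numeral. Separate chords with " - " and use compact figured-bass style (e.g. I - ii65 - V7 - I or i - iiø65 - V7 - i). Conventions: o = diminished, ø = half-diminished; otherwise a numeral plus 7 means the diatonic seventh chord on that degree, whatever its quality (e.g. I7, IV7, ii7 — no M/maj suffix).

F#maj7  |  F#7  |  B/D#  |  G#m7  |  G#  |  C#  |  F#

F#maj7: major seventh chord on F# = scale degree 1 → I7.
F#7: a dominant seventh chord on F#, the applied dominant of IV → V7/IV.
B/D#: major triad on B = scale degree 4 → IV6.
G#m7: minor seventh chord on G# = scale degree 2 → ii7.
G#: chromatic; G# is V of V, so V/V.
C#: root C# is the dominant; major triad there is V.
F# has root F#, degree 1 in F# major, so I.

I7 - V7/IV - IV6 - ii7 - V/V - V - I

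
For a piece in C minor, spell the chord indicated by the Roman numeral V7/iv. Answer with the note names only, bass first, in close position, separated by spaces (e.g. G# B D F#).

The slash means an applied dominant: we want the dominant of iv. In C minor, iv is F minor, and its dominant is built on C.
Building a dominant seventh chord on C gives C-E-G-Bb.

C E G Bb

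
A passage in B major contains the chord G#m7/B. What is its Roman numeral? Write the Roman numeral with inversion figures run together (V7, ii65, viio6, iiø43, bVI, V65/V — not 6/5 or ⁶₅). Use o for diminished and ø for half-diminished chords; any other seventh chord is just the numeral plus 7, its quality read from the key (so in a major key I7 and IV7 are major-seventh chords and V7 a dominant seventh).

vi65

The pitches G#-B-D#-F# form a minor seventh chord rooted on G#.
G# is scale degree 6 in B major, and a minor seventh chord on that degree is written vi7.
With B in the bass the chord is in first inversion, so the figured bass is 65.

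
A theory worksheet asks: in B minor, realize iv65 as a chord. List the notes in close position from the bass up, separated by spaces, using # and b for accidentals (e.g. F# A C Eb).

G B D E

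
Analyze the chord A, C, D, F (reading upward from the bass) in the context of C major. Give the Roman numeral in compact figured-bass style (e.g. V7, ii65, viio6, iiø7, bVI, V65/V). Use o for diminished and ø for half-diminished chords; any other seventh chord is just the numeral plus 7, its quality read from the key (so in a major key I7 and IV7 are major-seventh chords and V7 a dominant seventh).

ii43

The pitches D-F-A-C form a minor seventh chord rooted on D.
In C major, D is the supertonic; the diatonic minor seventh chord there is ii7.
With A in the bass the chord is in second inversion, so the figured bass is 43.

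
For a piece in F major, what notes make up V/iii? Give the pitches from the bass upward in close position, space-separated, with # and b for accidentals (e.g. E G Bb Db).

E G# B

The slash means an applied dominant: we want the dominant of iii. In F major, iii is A minor, and its dominant is built on E.
Building a major triad on E gives E-G#-B.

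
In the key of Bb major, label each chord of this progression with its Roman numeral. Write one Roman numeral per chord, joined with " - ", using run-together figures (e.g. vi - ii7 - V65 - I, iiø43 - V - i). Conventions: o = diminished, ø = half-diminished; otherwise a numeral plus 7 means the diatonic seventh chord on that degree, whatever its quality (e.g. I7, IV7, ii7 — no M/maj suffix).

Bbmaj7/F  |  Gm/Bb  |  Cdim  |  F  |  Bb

Bbmaj7/F: major seventh chord on Bb = scale degree 1 → I43.
Gm/Bb: root G is the submediant; minor triad there is vi6.
Cdim: C with this quality isn't in the key; it's iio, borrowed from the parallel minor.
F: root F is the dominant; major triad there is V.
Bb: major triad on Bb = scale degree 1 → I.

I43 - vi6 - iio - V - I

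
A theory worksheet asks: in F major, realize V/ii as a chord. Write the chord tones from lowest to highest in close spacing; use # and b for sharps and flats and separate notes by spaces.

V/ii is a secondary dominant — the dominant triad of ii. ii in F major is G, so the applied chord's root is D, a perfect fifth above.
Building a major triad on D gives D-F#-A.

D F# A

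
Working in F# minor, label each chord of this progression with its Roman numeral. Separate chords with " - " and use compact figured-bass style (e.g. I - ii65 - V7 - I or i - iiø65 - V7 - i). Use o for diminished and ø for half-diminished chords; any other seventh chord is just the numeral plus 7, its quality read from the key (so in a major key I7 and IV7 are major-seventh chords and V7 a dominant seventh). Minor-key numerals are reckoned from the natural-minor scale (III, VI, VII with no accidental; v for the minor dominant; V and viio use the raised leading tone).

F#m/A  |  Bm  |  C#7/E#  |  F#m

F#m/A has root F#, degree 1 in F# minor, so i6.
Bm: root B is the subdominant; minor triad there is iv.
C#7/E# has root C#, degree 5 in F# minor, so V65.
F#m: root F# is the tonic; minor triad there is i.

i6 - iv - V65 - i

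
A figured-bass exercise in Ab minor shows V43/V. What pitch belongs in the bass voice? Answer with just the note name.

The applied chord V43/V is rooted on Bb: Bb-D-F-Ab.
The figure 43 means second inversion — the fifth is in the bass.

F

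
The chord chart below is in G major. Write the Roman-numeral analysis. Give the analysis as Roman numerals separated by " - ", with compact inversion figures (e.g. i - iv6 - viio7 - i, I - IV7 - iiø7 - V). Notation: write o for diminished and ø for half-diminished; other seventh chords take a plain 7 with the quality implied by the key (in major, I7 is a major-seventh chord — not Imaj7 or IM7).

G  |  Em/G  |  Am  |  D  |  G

I - vi6 - ii - V - I

G has root G, degree 1 in G major, so I.
Em/G: root E is the submediant; minor triad there is vi6.
Am: minor triad on A = scale degree 2 → ii.
D: major triad on D = scale degree 5 → V.
G has root G, degree 1 in G major, so I.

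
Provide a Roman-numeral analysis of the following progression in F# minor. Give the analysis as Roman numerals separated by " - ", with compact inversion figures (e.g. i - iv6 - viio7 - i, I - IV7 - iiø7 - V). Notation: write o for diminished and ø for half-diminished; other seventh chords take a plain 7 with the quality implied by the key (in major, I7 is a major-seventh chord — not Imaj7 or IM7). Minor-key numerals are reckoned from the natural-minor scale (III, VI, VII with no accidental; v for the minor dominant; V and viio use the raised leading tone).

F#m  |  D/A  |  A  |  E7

F#m: root F# is the tonic; minor triad there is i.
D/A: major triad on D = scale degree 6 → VI64.
A: root A is the mediant; major triad there is III.
E7: dominant seventh chord on E = scale degree 7 → VII7.

i - VI64 - III - VII7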